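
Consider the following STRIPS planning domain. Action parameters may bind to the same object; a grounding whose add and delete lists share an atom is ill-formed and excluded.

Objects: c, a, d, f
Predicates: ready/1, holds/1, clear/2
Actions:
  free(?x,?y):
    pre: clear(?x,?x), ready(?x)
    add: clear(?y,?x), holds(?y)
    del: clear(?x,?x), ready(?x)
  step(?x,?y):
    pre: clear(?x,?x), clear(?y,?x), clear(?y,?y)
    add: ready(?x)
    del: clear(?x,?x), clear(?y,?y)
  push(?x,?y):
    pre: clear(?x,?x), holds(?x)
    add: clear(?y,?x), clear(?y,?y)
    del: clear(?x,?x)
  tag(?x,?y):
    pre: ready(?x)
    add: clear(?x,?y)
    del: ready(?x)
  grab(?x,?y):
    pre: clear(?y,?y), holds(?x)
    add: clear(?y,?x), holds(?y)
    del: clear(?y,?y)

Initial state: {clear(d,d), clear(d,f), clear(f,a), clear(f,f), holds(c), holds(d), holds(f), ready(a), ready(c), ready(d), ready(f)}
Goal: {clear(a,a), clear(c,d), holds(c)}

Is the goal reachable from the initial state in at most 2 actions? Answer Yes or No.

Yes

1. free(d,c)  →  {clear(c,d), clear(d,f), clear(f,a), clear(f,f), holds(c), holds(d), holds(f), ready(a), ready(c), ready(f)}
2. push(f,a)  →  {clear(a,a), clear(a,f), clear(c,d), clear(d,f), clear(f,a), holds(c), holds(d), holds(f), ready(a), ready(c), ready(f)}
optimal plan length = 2; 2 ≤ 2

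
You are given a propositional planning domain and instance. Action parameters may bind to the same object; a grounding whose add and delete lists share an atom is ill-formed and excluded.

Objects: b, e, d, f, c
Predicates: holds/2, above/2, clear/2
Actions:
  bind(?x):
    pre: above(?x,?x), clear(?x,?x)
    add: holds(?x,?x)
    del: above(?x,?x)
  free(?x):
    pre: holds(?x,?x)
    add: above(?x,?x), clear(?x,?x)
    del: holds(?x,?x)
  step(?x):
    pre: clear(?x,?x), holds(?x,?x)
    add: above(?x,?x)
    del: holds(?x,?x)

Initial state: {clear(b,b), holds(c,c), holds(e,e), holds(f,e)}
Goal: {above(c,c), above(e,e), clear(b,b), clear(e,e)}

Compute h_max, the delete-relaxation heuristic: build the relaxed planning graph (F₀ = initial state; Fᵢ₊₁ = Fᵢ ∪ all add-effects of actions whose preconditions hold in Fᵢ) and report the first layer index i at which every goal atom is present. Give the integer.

1

F0 = init (4 atoms)
F1 = F0 ∪ {above(c,c), above(e,e), clear(c,c), clear(e,e)}  (8 atoms)
goal ⊆ F1  ⇒  h_max = 1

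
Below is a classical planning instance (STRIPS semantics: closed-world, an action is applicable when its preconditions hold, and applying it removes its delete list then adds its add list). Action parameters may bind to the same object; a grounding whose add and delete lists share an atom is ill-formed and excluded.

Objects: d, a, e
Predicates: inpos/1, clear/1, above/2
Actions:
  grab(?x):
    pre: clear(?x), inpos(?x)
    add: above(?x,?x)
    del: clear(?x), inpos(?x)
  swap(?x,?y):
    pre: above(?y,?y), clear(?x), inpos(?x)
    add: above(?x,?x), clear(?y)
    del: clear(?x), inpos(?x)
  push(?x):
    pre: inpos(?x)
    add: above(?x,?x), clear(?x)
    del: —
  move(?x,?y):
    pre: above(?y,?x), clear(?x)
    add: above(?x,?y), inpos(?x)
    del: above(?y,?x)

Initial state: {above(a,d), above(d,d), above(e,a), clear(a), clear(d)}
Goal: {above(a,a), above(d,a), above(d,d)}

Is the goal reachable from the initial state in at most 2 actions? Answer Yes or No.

1. move(d,a)  →  {above(d,a), above(d,d), above(e,a), clear(a), clear(d), inpos(d)}
2. move(a,e)  →  {above(a,e), above(d,a), above(d,d), clear(a), clear(d), inpos(a), inpos(d)}
3. grab(a)  →  {above(a,a), above(a,e), above(d,a), above(d,d), clear(d), inpos(d)}
optimal plan length = 3; 3 > 2

No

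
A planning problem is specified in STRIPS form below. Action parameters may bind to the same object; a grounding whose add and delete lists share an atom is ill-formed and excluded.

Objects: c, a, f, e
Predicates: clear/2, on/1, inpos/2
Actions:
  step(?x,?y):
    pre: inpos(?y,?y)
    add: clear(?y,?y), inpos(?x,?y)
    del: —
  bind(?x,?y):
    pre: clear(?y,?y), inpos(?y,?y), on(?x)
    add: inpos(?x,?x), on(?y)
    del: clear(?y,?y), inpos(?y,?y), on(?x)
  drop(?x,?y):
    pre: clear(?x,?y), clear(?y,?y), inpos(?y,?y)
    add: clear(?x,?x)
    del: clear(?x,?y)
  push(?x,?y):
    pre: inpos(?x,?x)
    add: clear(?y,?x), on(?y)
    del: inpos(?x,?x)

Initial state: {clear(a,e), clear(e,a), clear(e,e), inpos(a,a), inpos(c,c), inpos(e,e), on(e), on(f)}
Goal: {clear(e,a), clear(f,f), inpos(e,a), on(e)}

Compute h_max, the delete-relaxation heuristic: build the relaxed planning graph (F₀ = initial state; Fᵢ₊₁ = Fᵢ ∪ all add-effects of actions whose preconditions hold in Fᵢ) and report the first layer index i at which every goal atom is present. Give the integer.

F0 = init (8 atoms)
F1 = F0 ∪ {clear(a,a), clear(a,c), clear(c,a), clear(c,c), clear(c,e), clear(e,c), clear(f,a), clear(f,c), clear(f,e), inpos(a,c), inpos(a,e), inpos(c,a), inpos(c,e), inpos(e,a), inpos(e,c), inpos(f,a), inpos(f,c), inpos(f,e), inpos(f,f), on(a), on(c)}  (29 atoms)
F2 = F1 ∪ {clear(a,f), clear(c,f), clear(e,f), clear(f,f), inpos(a,f), inpos(c,f), inpos(e,f)}  (36 atoms)
goal ⊆ F2  ⇒  h_max = 2

2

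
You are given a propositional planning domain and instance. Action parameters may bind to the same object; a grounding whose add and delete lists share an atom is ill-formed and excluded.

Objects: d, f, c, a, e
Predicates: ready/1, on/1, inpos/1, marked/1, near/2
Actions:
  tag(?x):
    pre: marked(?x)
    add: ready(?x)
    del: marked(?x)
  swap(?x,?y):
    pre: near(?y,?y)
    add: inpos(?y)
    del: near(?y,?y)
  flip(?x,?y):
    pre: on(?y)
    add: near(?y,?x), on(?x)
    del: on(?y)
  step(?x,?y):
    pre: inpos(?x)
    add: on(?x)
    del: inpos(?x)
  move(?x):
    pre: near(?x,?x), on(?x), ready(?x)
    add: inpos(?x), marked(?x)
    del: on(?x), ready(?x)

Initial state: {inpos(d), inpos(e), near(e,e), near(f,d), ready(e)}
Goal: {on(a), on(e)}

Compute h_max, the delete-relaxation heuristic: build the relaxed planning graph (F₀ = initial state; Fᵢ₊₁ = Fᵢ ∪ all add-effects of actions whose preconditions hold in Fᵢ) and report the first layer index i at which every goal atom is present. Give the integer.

2

F0 = init (5 atoms)
F1 = F0 ∪ {on(d), on(e)}  (7 atoms)
F2 = F1 ∪ {marked(e), near(d,a), near(d,c), near(d,e), near(d,f), near(e,a), near(e,c), near(e,d), near(e,f), on(a), on(c), on(f)}  (19 atoms)
goal ⊆ F2  ⇒  h_max = 2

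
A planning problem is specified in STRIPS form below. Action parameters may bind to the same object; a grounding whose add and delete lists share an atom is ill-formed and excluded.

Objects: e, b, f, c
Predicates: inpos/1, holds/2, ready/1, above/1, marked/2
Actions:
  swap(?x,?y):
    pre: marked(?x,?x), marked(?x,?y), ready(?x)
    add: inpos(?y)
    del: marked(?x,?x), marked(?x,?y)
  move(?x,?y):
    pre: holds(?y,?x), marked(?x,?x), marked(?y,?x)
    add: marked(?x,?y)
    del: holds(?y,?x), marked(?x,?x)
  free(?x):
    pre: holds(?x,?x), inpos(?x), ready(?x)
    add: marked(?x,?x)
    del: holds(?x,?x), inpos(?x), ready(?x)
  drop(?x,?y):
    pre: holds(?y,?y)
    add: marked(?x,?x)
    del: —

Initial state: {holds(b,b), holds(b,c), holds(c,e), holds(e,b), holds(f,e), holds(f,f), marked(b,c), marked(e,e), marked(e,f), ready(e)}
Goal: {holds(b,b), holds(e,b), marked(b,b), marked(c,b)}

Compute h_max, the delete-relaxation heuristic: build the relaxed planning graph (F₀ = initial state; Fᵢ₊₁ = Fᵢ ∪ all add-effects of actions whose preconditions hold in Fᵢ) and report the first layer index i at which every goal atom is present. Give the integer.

F0 = init (10 atoms)
F1 = F0 ∪ {inpos(e), inpos(f), marked(b,b), marked(c,c), marked(f,f)}  (15 atoms)
F2 = F1 ∪ {marked(c,b)}  (16 atoms)
goal ⊆ F2  ⇒  h_max = 2

2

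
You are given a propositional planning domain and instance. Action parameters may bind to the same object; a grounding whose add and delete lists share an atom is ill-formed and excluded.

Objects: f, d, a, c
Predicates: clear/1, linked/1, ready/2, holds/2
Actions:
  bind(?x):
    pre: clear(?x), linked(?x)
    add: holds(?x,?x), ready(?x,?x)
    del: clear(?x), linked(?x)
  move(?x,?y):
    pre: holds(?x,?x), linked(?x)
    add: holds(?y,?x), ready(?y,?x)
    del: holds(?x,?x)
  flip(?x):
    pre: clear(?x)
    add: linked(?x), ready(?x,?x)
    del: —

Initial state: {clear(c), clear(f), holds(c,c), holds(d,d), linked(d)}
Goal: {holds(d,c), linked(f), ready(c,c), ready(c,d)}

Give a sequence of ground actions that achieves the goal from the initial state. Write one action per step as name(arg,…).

1. move(d,c)  →  {clear(c), clear(f), holds(c,c), holds(c,d), linked(d), ready(c,d)}
2. flip(f)  →  {clear(c), clear(f), holds(c,c), holds(c,d), linked(d), linked(f), ready(c,d), ready(f,f)}
3. flip(c)  →  {clear(c), clear(f), holds(c,c), holds(c,d), linked(c), linked(d), linked(f), ready(c,c), ready(c,d), ready(f,f)}
4. move(c,d)  →  {clear(c), clear(f), holds(c,d), holds(d,c), linked(c), linked(d), linked(f), ready(c,c), ready(c,d), ready(d,c), ready(f,f)}

move(d,c); flip(f); flip(c); move(c,d)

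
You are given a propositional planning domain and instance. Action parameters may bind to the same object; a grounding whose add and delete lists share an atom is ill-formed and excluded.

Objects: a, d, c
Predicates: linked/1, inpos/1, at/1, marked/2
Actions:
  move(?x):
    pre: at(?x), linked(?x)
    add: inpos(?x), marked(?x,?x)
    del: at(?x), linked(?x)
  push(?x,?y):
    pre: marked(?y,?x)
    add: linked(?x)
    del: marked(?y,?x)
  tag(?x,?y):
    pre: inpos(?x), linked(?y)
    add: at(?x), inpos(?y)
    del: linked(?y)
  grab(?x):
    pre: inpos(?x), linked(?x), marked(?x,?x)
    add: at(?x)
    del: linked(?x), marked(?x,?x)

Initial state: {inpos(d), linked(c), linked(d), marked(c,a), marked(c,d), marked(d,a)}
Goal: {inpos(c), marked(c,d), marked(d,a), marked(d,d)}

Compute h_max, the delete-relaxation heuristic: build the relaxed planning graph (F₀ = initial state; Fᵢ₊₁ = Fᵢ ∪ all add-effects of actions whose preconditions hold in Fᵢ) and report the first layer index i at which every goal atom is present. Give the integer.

F0 = init (6 atoms)
F1 = F0 ∪ {at(d), inpos(c), linked(a)}  (9 atoms)
F2 = F1 ∪ {at(c), inpos(a), marked(d,d)}  (12 atoms)
goal ⊆ F2  ⇒  h_max = 2

2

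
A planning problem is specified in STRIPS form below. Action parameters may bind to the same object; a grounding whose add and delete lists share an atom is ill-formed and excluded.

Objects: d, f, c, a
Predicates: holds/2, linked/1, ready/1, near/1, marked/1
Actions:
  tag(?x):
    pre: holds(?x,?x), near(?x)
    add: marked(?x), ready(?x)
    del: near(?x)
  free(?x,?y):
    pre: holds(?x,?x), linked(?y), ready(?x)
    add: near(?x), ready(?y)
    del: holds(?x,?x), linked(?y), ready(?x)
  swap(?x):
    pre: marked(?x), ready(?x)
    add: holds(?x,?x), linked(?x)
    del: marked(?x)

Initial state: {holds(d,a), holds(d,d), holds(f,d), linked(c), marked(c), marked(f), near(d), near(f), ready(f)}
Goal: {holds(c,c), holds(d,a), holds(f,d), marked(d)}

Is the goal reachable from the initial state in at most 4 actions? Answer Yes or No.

Yes

1. tag(d)  →  {holds(d,a), holds(d,d), holds(f,d), linked(c), marked(c), marked(d), marked(f), near(f), ready(d), ready(f)}
2. free(d,c)  →  {holds(d,a), holds(f,d), marked(c), marked(d), marked(f), near(d), near(f), ready(c), ready(f)}
3. swap(c)  →  {holds(c,c), holds(d,a), holds(f,d), linked(c), marked(d), marked(f), near(d), near(f), ready(c), ready(f)}
optimal plan length = 3; 3 ≤ 4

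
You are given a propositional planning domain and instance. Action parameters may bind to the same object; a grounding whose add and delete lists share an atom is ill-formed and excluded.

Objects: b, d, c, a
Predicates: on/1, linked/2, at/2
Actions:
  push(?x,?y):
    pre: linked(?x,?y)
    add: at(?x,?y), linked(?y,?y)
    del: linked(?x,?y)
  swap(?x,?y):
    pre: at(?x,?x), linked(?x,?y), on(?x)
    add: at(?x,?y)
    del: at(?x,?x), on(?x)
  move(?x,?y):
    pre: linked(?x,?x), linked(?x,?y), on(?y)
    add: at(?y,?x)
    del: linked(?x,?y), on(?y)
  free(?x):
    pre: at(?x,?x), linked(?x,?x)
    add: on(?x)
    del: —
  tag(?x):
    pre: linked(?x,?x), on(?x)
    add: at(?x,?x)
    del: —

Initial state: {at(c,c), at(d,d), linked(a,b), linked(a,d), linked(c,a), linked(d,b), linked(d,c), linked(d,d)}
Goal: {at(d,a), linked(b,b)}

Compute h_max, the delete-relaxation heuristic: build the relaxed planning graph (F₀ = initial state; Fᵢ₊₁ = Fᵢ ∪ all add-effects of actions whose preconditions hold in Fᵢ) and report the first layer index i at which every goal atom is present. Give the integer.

2

F0 = init (8 atoms)
F1 = F0 ∪ {at(a,b), at(a,d), at(c,a), at(d,b), at(d,c), linked(a,a), linked(b,b), linked(c,c), on(d)}  (17 atoms)
F2 = F1 ∪ {at(d,a), on(c)}  (19 atoms)
goal ⊆ F2  ⇒  h_max = 2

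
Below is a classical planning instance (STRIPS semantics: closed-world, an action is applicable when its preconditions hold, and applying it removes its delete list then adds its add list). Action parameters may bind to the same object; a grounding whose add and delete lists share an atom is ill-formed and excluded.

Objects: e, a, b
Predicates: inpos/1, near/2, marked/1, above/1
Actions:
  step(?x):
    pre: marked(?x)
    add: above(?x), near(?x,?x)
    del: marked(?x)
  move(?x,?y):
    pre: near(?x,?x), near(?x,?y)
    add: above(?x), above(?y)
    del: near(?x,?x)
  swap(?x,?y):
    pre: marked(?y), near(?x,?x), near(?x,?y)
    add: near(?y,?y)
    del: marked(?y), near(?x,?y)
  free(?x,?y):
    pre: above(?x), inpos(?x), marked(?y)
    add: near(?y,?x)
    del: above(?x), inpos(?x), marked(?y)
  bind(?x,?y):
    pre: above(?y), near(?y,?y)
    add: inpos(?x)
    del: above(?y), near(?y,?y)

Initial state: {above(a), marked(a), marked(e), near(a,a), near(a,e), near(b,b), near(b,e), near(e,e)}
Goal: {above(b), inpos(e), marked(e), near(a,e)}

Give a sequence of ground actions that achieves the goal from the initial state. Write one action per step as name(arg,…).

1. move(b,e)  →  {above(a), above(b), above(e), marked(a), marked(e), near(a,a), near(a,e), near(b,e), near(e,e)}
2. bind(e,e)  →  {above(a), above(b), inpos(e), marked(a), marked(e), near(a,a), near(a,e), near(b,e)}

move(b,e); bind(e,e)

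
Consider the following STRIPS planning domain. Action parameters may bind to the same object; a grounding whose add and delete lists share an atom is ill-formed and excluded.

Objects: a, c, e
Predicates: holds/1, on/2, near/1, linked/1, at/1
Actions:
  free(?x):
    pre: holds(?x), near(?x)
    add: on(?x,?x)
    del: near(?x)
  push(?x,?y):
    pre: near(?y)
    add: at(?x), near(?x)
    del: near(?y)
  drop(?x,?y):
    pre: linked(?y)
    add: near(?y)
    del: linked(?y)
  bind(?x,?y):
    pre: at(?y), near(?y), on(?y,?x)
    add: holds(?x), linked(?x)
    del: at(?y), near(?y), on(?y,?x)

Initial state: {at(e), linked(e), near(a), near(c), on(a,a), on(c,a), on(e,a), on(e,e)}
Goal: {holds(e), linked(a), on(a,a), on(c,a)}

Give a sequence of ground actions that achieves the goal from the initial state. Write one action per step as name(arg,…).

push(e,a); bind(a,e); push(e,c); bind(e,e)

1. push(e,a)  →  {at(e), linked(e), near(c), near(e), on(a,a), on(c,a), on(e,a), on(e,e)}
2. bind(a,e)  →  {holds(a), linked(a), linked(e), near(c), on(a,a), on(c,a), on(e,e)}
3. push(e,c)  →  {at(e), holds(a), linked(a), linked(e), near(e), on(a,a), on(c,a), on(e,e)}
4. bind(e,e)  →  {holds(a), holds(e), linked(a), linked(e), on(a,a), on(c,a)}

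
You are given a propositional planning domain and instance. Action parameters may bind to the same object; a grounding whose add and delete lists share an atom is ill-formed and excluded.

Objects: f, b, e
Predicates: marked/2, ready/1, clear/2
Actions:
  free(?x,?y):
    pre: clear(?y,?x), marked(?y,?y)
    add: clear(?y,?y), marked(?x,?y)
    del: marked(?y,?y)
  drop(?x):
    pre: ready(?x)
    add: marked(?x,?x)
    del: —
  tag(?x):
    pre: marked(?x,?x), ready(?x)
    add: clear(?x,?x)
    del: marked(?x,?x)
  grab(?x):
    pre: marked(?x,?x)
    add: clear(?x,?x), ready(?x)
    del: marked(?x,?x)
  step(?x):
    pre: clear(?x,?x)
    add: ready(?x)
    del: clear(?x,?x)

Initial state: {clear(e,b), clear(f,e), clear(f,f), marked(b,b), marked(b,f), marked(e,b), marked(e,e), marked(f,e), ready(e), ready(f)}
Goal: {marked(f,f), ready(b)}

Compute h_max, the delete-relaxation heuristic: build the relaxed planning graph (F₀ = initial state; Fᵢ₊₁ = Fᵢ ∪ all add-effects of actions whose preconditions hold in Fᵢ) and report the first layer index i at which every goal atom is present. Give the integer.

1

F0 = init (10 atoms)
F1 = F0 ∪ {clear(b,b), clear(e,e), marked(b,e), marked(f,f), ready(b)}  (15 atoms)
goal ⊆ F1  ⇒  h_max = 1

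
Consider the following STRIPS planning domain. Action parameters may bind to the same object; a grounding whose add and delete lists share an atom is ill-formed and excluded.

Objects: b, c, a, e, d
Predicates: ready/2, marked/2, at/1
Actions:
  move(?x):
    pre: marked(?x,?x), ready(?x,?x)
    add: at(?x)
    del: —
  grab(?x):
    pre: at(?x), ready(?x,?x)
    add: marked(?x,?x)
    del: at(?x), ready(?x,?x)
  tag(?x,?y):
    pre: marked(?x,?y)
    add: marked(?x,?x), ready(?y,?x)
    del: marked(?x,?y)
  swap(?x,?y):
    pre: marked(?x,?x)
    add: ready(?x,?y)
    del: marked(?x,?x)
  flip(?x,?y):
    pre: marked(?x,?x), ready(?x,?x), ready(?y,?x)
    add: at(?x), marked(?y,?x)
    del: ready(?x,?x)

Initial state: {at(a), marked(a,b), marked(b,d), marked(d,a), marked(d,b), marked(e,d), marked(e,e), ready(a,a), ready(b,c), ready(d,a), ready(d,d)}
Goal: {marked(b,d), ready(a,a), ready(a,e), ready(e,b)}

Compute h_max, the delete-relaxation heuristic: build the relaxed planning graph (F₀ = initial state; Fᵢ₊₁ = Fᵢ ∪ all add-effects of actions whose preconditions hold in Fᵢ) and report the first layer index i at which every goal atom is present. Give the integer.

F0 = init (11 atoms)
F1 = F0 ∪ {marked(a,a), marked(b,b), marked(d,d), ready(a,d), ready(b,a), ready(b,d), ready(d,b), ready(d,e), ready(e,a), ready(e,b), ready(e,c), ready(e,d), ready(e,e)}  (24 atoms)
F2 = F1 ∪ {at(d), at(e), marked(a,d), marked(b,a), marked(d,e), marked(e,a), ready(a,b), ready(a,c), ready(a,e), ready(b,b), ready(b,e), ready(d,c)}  (36 atoms)
goal ⊆ F2  ⇒  h_max = 2

2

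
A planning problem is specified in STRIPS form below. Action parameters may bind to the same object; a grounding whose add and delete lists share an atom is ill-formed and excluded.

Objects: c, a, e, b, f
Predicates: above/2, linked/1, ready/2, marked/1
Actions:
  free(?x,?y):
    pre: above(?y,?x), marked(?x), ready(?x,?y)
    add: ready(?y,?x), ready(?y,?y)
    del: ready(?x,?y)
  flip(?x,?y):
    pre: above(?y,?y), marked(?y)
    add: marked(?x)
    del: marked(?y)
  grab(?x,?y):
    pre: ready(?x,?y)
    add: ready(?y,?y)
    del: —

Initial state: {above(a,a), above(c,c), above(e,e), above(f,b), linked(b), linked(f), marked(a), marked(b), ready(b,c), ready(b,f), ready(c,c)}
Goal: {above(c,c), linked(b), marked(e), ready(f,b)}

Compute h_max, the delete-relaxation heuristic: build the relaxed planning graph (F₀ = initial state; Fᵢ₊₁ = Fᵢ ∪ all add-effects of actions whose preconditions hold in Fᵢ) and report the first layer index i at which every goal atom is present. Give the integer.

1

F0 = init (11 atoms)
F1 = F0 ∪ {marked(c), marked(e), marked(f), ready(f,b), ready(f,f)}  (16 atoms)
goal ⊆ F1  ⇒  h_max = 1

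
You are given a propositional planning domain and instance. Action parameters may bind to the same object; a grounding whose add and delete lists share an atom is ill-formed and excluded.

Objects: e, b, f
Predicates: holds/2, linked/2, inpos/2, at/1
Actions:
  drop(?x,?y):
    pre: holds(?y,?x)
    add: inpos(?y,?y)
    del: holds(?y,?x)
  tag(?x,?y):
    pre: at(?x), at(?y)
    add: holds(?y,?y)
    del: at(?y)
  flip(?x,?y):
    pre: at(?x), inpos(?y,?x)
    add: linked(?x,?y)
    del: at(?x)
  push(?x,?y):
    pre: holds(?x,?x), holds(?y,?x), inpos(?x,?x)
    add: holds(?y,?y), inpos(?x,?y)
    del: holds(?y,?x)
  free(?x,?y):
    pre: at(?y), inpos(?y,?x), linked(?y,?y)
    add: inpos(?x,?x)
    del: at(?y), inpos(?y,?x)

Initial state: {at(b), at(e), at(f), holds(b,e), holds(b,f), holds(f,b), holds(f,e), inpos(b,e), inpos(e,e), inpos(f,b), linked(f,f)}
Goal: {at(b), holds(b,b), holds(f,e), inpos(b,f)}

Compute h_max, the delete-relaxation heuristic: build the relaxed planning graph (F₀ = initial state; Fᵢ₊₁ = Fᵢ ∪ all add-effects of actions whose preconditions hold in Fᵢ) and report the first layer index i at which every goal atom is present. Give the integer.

F0 = init (11 atoms)
F1 = F0 ∪ {holds(b,b), holds(e,e), holds(f,f), inpos(b,b), inpos(f,f), linked(b,f), linked(e,b), linked(e,e)}  (19 atoms)
F2 = F1 ∪ {inpos(b,f), inpos(e,b), inpos(e,f), linked(b,b)}  (23 atoms)
goal ⊆ F2  ⇒  h_max = 2

2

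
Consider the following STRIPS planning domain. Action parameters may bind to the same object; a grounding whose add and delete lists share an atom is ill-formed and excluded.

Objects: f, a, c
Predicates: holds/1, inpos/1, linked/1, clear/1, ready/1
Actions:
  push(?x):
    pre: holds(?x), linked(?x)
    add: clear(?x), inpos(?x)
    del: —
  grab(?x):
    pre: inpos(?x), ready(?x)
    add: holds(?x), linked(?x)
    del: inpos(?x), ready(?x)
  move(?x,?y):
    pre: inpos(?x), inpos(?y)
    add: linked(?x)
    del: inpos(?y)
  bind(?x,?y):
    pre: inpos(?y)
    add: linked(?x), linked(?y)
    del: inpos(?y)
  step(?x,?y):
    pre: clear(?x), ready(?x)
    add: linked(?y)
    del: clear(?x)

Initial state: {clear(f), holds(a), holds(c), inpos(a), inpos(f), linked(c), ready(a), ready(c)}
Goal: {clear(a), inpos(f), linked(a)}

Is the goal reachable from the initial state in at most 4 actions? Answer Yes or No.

1. grab(a)  →  {clear(f), holds(a), holds(c), inpos(f), linked(a), linked(c), ready(c)}
2. push(a)  →  {clear(a), clear(f), holds(a), holds(c), inpos(a), inpos(f), linked(a), linked(c), ready(c)}
optimal plan length = 2; 2 ≤ 4

Yes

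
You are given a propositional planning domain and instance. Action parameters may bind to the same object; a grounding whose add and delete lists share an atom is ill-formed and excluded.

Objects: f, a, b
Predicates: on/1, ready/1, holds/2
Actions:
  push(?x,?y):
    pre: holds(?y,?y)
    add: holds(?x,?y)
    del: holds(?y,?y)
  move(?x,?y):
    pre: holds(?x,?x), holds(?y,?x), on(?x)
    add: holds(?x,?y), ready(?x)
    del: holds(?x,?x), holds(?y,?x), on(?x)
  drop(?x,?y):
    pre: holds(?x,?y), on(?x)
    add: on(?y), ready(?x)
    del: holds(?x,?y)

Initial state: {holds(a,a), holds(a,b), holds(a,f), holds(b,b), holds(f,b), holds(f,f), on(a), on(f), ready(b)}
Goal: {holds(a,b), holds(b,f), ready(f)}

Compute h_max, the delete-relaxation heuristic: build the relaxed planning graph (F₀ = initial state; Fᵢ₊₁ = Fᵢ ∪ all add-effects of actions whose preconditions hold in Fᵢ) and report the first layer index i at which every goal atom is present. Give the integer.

1

F0 = init (9 atoms)
F1 = F0 ∪ {holds(b,a), holds(b,f), holds(f,a), on(b), ready(a), ready(f)}  (15 atoms)
goal ⊆ F1  ⇒  h_max = 1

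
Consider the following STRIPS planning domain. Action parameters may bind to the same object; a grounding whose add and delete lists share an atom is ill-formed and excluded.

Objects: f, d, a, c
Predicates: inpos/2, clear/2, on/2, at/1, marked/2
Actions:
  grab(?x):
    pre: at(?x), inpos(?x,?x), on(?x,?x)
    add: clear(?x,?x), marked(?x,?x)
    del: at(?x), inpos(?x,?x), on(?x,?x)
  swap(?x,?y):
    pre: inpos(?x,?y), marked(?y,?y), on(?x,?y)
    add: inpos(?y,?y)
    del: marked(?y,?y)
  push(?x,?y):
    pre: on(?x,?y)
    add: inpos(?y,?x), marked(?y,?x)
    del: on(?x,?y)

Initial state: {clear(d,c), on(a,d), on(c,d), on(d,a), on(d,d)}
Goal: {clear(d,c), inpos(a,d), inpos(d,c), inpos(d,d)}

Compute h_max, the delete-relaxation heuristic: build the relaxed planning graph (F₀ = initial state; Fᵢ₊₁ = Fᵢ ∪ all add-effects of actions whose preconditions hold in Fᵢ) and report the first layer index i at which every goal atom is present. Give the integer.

1

F0 = init (5 atoms)
F1 = F0 ∪ {inpos(a,d), inpos(d,a), inpos(d,c), inpos(d,d), marked(a,d), marked(d,a), marked(d,c), marked(d,d)}  (13 atoms)
goal ⊆ F1  ⇒  h_max = 1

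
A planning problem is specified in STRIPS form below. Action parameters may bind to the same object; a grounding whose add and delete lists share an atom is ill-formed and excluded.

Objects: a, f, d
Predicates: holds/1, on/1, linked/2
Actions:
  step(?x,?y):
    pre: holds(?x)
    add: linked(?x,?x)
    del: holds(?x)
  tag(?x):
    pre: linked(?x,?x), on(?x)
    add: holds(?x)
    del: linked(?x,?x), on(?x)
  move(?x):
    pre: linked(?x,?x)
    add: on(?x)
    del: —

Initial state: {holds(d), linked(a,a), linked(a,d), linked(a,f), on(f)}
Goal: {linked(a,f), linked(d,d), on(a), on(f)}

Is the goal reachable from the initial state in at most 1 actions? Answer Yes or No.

1. step(d,a)  →  {linked(a,a), linked(a,d), linked(a,f), linked(d,d), on(f)}
2. move(a)  →  {linked(a,a), linked(a,d), linked(a,f), linked(d,d), on(a), on(f)}
optimal plan length = 2; 2 > 1

No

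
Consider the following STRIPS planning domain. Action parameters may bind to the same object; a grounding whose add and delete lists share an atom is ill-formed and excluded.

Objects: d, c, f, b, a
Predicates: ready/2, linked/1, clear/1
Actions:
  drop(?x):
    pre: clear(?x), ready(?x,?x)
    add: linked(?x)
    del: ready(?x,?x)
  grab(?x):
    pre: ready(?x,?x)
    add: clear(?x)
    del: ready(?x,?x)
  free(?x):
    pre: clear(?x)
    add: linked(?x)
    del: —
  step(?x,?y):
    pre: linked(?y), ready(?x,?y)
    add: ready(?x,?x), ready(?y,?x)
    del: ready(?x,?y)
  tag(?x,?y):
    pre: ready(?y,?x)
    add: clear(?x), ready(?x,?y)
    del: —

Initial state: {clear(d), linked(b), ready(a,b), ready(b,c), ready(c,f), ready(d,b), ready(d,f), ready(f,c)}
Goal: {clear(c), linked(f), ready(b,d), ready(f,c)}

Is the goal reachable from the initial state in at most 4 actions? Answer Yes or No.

Yes

1. step(d,b)  →  {clear(d), linked(b), ready(a,b), ready(b,c), ready(b,d), ready(c,f), ready(d,d), ready(d,f), ready(f,c)}
2. tag(c,f)  →  {clear(c), clear(d), linked(b), ready(a,b), ready(b,c), ready(b,d), ready(c,f), ready(d,d), ready(d,f), ready(f,c)}
3. tag(f,d)  →  {clear(c), clear(d), clear(f), linked(b), ready(a,b), ready(b,c), ready(b,d), ready(c,f), ready(d,d), ready(d,f), ready(f,c), ready(f,d)}
4. free(f)  →  {clear(c), clear(d), clear(f), linked(b), linked(f), ready(a,b), ready(b,c), ready(b,d), ready(c,f), ready(d,d), ready(d,f), ready(f,c), ready(f,d)}
optimal plan length = 4; 4 ≤ 4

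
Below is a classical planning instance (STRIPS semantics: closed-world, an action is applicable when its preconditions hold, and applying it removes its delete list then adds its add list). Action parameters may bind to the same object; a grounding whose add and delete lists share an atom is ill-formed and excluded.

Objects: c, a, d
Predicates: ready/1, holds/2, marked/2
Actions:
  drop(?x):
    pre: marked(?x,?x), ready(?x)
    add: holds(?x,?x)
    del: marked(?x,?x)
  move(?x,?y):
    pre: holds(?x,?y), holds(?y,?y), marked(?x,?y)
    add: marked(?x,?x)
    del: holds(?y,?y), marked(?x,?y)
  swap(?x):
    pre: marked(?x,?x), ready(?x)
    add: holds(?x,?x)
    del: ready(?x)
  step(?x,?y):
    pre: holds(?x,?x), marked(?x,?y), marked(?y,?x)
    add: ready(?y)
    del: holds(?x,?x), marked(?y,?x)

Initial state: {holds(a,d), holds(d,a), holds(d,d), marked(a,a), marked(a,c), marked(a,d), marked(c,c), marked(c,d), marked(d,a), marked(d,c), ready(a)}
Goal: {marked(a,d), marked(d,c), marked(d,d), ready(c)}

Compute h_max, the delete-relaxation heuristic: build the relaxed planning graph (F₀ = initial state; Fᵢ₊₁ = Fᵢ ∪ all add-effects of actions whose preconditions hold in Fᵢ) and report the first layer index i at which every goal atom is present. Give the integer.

2

F0 = init (11 atoms)
F1 = F0 ∪ {holds(a,a), ready(c)}  (13 atoms)
F2 = F1 ∪ {holds(c,c), marked(d,d), ready(d)}  (16 atoms)
goal ⊆ F2  ⇒  h_max = 2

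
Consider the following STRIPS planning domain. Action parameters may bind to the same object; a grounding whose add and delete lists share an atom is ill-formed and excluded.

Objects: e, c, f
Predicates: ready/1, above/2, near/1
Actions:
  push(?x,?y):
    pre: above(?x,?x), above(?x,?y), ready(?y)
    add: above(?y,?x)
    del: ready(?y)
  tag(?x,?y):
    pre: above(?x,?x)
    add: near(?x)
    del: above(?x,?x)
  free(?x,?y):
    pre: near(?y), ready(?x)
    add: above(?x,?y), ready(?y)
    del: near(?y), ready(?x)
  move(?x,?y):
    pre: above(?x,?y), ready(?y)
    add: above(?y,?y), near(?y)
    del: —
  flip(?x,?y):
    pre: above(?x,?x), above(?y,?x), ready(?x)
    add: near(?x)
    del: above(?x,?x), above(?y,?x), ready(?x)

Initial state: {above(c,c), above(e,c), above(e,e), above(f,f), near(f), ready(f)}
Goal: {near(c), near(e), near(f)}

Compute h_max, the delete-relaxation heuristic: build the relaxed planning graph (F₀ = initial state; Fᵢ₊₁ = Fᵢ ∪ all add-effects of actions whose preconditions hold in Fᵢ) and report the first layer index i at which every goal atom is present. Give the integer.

1

F0 = init (6 atoms)
F1 = F0 ∪ {near(c), near(e)}  (8 atoms)
goal ⊆ F1  ⇒  h_max = 1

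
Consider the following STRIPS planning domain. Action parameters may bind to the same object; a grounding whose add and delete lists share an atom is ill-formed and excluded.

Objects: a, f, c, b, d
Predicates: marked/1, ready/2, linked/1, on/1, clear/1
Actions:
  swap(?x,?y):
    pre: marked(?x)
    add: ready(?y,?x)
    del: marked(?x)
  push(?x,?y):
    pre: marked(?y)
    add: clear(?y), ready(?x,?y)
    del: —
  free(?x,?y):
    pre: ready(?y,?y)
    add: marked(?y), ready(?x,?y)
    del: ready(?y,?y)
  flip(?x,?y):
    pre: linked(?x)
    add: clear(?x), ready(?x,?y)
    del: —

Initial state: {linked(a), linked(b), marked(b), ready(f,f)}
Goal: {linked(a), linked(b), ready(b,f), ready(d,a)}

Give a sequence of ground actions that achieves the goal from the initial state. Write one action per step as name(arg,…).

1. free(b,f)  →  {linked(a), linked(b), marked(b), marked(f), ready(b,f)}
2. flip(a,a)  →  {clear(a), linked(a), linked(b), marked(b), marked(f), ready(a,a), ready(b,f)}
3. free(d,a)  →  {clear(a), linked(a), linked(b), marked(a), marked(b), marked(f), ready(b,f), ready(d,a)}

free(b,f); flip(a,a); free(d,a)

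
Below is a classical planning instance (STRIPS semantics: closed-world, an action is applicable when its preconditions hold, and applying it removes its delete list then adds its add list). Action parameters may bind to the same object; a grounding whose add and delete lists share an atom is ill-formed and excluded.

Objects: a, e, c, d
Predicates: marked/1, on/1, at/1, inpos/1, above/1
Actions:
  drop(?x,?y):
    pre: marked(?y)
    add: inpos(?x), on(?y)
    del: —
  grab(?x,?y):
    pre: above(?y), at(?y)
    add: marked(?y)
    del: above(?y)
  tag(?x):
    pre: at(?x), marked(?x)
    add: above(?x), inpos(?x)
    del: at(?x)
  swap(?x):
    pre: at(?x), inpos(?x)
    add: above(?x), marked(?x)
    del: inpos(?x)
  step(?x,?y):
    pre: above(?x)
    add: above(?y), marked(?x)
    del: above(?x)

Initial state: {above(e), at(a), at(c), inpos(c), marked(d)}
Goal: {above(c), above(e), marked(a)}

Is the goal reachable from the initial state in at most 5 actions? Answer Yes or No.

1. drop(a,d)  →  {above(e), at(a), at(c), inpos(a), inpos(c), marked(d), on(d)}
2. swap(a)  →  {above(a), above(e), at(a), at(c), inpos(c), marked(a), marked(d), on(d)}
3. swap(c)  →  {above(a), above(c), above(e), at(a), at(c), marked(a), marked(c), marked(d), on(d)}
optimal plan length = 3; 3 ≤ 5

Yes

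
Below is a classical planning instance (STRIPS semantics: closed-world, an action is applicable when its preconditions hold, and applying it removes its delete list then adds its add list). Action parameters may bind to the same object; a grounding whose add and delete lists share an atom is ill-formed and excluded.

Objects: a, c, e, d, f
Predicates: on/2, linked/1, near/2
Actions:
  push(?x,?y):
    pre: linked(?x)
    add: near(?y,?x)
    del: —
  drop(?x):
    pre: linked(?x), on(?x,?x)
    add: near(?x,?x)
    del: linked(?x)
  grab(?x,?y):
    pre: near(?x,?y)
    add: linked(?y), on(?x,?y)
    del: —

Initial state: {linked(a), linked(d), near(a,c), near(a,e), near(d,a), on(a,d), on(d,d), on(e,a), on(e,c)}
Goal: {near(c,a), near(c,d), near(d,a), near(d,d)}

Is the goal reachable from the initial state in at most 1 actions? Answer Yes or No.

1. push(a,c)  →  {linked(a), linked(d), near(a,c), near(a,e), near(c,a), near(d,a), on(a,d), on(d,d), on(e,a), on(e,c)}
2. push(d,c)  →  {linked(a), linked(d), near(a,c), near(a,e), near(c,a), near(c,d), near(d,a), on(a,d), on(d,d), on(e,a), on(e,c)}
3. push(d,d)  →  {linked(a), linked(d), near(a,c), near(a,e), near(c,a), near(c,d), near(d,a), near(d,d), on(a,d), on(d,d), on(e,a), on(e,c)}
optimal plan length = 3; 3 > 1

No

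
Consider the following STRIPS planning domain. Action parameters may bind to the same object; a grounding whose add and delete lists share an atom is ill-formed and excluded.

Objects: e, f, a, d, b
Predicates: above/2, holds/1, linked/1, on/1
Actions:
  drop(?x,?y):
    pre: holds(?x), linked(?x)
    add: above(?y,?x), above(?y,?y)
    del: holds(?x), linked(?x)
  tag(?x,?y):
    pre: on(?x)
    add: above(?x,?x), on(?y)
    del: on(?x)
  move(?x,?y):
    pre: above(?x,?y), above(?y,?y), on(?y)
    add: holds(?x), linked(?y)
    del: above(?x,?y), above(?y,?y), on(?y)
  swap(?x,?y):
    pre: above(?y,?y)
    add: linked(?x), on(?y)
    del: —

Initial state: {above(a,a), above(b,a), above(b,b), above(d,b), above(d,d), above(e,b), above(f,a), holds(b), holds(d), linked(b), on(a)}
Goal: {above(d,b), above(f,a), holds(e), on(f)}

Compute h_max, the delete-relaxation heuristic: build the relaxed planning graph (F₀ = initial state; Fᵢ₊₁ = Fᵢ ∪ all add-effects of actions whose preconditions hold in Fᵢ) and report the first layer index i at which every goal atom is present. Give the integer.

F0 = init (11 atoms)
F1 = F0 ∪ {above(a,b), above(e,e), above(f,b), above(f,f), holds(a), holds(f), linked(a), linked(d), linked(e), linked(f), on(b), on(d), on(e), on(f)}  (25 atoms)
F2 = F1 ∪ {above(a,d), above(a,f), above(b,d), above(b,f), above(d,a), above(d,f), above(e,a), above(e,d), above(e,f), above(f,d), holds(e)}  (36 atoms)
goal ⊆ F2  ⇒  h_max = 2

2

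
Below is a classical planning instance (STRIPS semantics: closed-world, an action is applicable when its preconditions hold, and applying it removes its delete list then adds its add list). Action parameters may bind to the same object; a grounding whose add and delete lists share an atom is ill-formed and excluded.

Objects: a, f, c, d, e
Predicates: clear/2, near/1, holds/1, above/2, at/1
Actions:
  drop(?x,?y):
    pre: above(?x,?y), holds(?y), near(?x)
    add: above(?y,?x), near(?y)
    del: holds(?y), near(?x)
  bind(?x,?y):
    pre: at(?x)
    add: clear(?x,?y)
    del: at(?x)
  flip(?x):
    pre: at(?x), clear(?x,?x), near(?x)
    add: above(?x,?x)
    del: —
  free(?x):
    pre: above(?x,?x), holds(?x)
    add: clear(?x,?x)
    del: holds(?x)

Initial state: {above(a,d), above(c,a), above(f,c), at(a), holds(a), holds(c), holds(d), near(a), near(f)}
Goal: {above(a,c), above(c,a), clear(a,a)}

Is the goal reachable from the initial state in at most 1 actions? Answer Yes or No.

1. drop(f,c)  →  {above(a,d), above(c,a), above(c,f), above(f,c), at(a), holds(a), holds(d), near(a), near(c)}
2. drop(c,a)  →  {above(a,c), above(a,d), above(c,a), above(c,f), above(f,c), at(a), holds(d), near(a)}
3. bind(a,a)  →  {above(a,c), above(a,d), above(c,a), above(c,f), above(f,c), clear(a,a), holds(d), near(a)}
optimal plan length = 3; 3 > 1

No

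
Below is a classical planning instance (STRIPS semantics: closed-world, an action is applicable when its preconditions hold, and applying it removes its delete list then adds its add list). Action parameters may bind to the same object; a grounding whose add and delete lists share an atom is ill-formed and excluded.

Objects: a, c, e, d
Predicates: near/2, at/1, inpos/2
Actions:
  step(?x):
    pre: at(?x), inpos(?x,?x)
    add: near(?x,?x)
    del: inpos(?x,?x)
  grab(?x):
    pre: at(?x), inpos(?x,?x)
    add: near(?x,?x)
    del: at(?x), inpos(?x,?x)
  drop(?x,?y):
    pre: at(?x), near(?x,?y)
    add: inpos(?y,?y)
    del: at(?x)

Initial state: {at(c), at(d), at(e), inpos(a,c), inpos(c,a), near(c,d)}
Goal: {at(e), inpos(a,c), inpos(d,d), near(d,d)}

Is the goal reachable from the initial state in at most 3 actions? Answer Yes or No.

Yes

1. drop(c,d)  →  {at(d), at(e), inpos(a,c), inpos(c,a), inpos(d,d), near(c,d)}
2. step(d)  →  {at(d), at(e), inpos(a,c), inpos(c,a), near(c,d), near(d,d)}
3. drop(d,d)  →  {at(e), inpos(a,c), inpos(c,a), inpos(d,d), near(c,d), near(d,d)}
optimal plan length = 3; 3 ≤ 3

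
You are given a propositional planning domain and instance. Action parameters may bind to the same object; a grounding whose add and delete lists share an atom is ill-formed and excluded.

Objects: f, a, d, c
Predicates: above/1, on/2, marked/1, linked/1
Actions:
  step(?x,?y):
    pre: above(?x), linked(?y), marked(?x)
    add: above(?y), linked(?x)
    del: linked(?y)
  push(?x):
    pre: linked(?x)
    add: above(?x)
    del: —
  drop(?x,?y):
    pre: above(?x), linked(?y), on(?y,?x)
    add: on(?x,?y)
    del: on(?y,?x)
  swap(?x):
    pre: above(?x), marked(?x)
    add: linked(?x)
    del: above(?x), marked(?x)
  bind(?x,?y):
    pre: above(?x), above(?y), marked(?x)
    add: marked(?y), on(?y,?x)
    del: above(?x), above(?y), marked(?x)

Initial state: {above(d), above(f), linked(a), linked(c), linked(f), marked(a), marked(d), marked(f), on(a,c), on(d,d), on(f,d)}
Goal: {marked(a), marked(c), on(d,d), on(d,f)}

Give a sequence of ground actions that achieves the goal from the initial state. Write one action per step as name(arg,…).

step(f,c); drop(d,f); bind(f,c)

1. step(f,c)  →  {above(c), above(d), above(f), linked(a), linked(f), marked(a), marked(d), marked(f), on(a,c), on(d,d), on(f,d)}
2. drop(d,f)  →  {above(c), above(d), above(f), linked(a), linked(f), marked(a), marked(d), marked(f), on(a,c), on(d,d), on(d,f)}
3. bind(f,c)  →  {above(d), linked(a), linked(f), marked(a), marked(c), marked(d), on(a,c), on(c,f), on(d,d), on(d,f)}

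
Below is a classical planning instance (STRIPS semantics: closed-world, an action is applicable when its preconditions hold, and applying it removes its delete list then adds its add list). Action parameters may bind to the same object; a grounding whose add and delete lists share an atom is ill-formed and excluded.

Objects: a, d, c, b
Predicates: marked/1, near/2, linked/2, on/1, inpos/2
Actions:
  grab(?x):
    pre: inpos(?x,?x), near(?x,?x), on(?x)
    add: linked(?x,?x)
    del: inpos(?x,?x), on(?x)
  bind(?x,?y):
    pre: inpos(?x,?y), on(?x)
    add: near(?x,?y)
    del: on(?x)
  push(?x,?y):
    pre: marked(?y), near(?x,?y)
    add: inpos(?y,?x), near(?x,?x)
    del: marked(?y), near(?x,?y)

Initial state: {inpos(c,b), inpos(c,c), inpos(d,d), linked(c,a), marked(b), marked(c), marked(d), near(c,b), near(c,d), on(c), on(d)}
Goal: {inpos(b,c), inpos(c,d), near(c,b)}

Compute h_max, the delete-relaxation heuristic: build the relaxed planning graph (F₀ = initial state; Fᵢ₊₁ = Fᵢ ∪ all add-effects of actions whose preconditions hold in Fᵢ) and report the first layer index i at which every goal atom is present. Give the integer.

F0 = init (11 atoms)
F1 = F0 ∪ {inpos(b,c), inpos(d,c), near(c,c), near(d,d)}  (15 atoms)
F2 = F1 ∪ {linked(c,c), linked(d,d), near(d,c)}  (18 atoms)
F3 = F2 ∪ {inpos(c,d)}  (19 atoms)
goal ⊆ F3  ⇒  h_max = 3

3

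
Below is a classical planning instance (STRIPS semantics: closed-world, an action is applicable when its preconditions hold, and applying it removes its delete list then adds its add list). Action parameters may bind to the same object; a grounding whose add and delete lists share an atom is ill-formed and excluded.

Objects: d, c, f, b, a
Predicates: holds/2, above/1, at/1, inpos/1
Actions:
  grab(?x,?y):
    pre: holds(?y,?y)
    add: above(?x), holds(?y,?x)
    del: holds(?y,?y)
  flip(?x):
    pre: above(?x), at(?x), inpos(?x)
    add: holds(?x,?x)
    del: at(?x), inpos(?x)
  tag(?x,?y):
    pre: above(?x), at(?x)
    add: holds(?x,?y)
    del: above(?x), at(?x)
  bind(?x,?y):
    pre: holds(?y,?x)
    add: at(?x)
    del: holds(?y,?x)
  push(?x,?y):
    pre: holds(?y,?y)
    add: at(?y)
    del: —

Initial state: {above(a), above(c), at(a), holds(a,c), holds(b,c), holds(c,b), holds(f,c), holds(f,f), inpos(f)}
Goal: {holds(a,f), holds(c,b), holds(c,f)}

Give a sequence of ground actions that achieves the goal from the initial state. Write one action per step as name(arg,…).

1. tag(a,f)  →  {above(c), holds(a,c), holds(a,f), holds(b,c), holds(c,b), holds(f,c), holds(f,f), inpos(f)}
2. bind(c,f)  →  {above(c), at(c), holds(a,c), holds(a,f), holds(b,c), holds(c,b), holds(f,f), inpos(f)}
3. tag(c,f)  →  {holds(a,c), holds(a,f), holds(b,c), holds(c,b), holds(c,f), holds(f,f), inpos(f)}

tag(a,f); bind(c,f); tag(c,f)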